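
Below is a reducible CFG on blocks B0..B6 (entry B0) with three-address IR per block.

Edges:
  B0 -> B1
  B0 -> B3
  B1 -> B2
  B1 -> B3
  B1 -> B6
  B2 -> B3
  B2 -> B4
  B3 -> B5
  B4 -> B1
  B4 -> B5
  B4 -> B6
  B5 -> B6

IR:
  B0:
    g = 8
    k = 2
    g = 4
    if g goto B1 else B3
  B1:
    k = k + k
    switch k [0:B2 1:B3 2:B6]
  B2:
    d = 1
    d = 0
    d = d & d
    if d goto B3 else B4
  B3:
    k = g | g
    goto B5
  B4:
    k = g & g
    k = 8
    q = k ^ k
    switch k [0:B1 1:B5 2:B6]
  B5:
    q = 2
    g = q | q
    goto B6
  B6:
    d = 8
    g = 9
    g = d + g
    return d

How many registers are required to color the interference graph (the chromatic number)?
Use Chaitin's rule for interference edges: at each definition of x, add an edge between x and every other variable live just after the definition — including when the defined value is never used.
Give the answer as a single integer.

Answer: 3

Working:
def/use:
  B0 def {g,k} use ∅
  B1 def {k} use {k}
  B2 def {d} use ∅
  B3 def {k} use {g}
  B4 def {k,q} use {g}
  B5 def {g,q} use ∅
  B6 def {d,g} use ∅

Liveness:
  B0 li=∅ lo={g,k}
  B1 li={g,k} lo={g}
  B2 li={g} lo={g}
  B3 li={g} lo=∅
  B4 li={g} lo={g,k}
  B5 li=∅ lo=∅
  B6 li=∅ lo=∅

Conflict graph:
  d: {g}
  g: {d,k,q}
  k: {g,q}
  q: {g,k}

Registers:
  {g,k,q} pairwise interfere (3-clique) ⇒ χ ≥ 3
  assign d→c1 g→c0 k→c1 q→c2 — no edge inside a register ⇒ χ ≤ 3
  χ = 3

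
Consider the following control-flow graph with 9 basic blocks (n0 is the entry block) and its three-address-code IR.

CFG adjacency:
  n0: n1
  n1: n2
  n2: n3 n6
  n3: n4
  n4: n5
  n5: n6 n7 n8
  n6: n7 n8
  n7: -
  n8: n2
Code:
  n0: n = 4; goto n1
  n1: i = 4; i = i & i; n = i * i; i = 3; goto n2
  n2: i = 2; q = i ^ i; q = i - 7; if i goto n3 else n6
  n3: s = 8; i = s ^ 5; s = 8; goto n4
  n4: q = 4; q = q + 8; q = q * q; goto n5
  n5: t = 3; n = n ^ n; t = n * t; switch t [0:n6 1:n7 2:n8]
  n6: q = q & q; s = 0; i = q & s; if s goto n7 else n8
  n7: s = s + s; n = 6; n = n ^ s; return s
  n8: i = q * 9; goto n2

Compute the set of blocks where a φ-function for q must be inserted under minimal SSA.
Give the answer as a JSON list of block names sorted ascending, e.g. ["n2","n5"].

idom tree: n1←n0 n2←n1 n3←n2 n4←n3 n5←n4 n6←n2 n7←n2 n8←n2
Dom at joins:
  n2: preds {n1,n8}: {n0,n1} ∩ {n0,n1,n2,n8} = {n0,n1}; idom=n1
  n6: preds {n2,n5}: {n0,n1,n2} ∩ {n0,n1,n2,n3,n4,n5} = {n0,n1,n2}; idom=n2
  n7: preds {n5,n6}: {n0,n1,n2,n3,n4,n5} ∩ {n0,n1,n2,n6} = {n0,n1,n2}; idom=n2
  n8: preds {n5,n6}: {n0,n1,n2,n3,n4,n5} ∩ {n0,n1,n2,n6} = {n0,n1,n2}; idom=n2

DF derivation:
  n2←n1: walk · to n1
  n2←n8: walk n8→n2 to n1
  n6←n2: walk · to n2
  n6←n5: walk n5→n4→n3 to n2
  n7←n5: walk n5→n4→n3 to n2
  n7←n6: walk n6 to n2
  n8←n5: walk n5→n4→n3 to n2
  n8←n6: walk n6 to n2
  n0: DF=∅
  n1: DF=∅
  n2: DF={n2}
  n3: DF={n6,n7,n8}
  n4: DF={n6,n7,n8}
  n5: DF={n6,n7,n8}
  n6: DF={n7,n8}
  n7: DF=∅
  n8: DF={n2}

φ for q: defs {n2,n4,n6}
  DF⁺ = {n2,n6,n7,n8}

Answer: ["n2", "n6", "n7", "n8"]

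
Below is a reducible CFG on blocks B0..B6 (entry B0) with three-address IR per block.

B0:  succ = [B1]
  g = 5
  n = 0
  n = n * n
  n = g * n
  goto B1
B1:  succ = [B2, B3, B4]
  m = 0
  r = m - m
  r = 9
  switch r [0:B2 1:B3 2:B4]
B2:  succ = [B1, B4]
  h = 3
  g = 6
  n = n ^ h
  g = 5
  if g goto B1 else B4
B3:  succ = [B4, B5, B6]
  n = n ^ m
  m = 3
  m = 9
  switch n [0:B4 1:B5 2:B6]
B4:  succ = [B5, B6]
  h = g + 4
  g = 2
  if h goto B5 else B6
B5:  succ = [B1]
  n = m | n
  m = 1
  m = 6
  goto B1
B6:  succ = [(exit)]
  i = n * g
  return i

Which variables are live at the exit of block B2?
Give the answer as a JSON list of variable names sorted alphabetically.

Answer: ["g", "m", "n"]

Working:
def/use:
  B0: {g,n} / ∅
  B1: {m,r} / ∅
  B2: {g,h,n} / {n}
  B3: {m,n} / {m,n}
  B4: {g,h} / {g}
  B5: {m,n} / {m,n}
  B6: {i} / {g,n}

Liveness:
  B0: in=∅ out={g,n}
  B1: in={g,n} out={g,m,n}
  B2: in={m,n} out={g,m,n}
  B3: in={g,m,n} out={g,m,n}
  B4: in={g,m,n} out={g,m,n}
  B5: in={g,m,n} out={g,n}
  B6: in={g,n} out=∅

live-out(B2) = ["g", "m", "n"]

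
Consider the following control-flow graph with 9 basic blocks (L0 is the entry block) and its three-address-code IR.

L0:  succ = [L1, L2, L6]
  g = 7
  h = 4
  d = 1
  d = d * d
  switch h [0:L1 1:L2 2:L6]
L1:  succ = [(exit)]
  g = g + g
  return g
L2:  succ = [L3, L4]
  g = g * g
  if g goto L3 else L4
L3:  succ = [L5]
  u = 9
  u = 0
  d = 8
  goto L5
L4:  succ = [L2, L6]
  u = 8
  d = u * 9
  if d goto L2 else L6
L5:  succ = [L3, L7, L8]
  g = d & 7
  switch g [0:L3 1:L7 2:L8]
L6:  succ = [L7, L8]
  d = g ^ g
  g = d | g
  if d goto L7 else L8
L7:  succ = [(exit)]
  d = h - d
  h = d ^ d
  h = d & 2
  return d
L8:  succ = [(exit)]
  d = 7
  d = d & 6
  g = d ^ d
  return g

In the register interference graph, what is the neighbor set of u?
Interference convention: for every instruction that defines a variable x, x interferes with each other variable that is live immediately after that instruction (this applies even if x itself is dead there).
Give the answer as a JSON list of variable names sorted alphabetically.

Per-block:
  L0 def {d,g,h} use ∅
  L1 def {g} use {g}
  L2 def {g} use {g}
  L3 def {d,u} use ∅
  L4 def {d,u} use ∅
  L5 def {g} use {d}
  L6 def {d,g} use {g}
  L7 def {d,h} use {d,h}
  L8 def {d,g} use ∅

Live sets:
  live L0: ∅→{g,h}
  live L1: {g}→∅
  live L2: {g,h}→{g,h}
  live L3: {h}→{d,h}
  live L4: {g,h}→{g,h}
  live L5: {d,h}→{d,h}
  live L6: {g,h}→{d,h}
  live L7: {d,h}→∅
  live L8: ∅→∅

Interference:
  d: {g,h}
  g: {d,h,u}
  h: {d,g,u}
  u: {g,h}

N(u) = ["g", "h"]

Answer: ["g", "h"]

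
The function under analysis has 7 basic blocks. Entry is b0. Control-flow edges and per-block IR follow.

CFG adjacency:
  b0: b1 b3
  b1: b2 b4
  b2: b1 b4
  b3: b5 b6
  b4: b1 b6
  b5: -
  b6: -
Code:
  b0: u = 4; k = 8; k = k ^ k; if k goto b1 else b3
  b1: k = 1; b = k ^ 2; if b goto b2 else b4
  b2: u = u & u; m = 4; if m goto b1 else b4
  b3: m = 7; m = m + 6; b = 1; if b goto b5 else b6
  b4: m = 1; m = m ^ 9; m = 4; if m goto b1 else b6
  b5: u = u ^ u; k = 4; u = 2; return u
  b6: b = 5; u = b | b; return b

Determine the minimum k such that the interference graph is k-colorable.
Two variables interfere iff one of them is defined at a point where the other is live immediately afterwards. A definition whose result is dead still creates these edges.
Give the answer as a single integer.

Per-block:
  b0 def {k,u} use ∅
  b1 def {b,k} use ∅
  b2 def {m,u} use {u}
  b3 def {b,m} use ∅
  b4 def {m} use ∅
  b5 def {k,u} use {u}
  b6 def {b,u} use ∅

Live sets:
  live b0: ∅→{u}
  live b1: {u}→{u}
  live b2: {u}→{u}
  live b3: {u}→{u}
  live b4: {u}→{u}
  live b5: {u}→∅
  live b6: ∅→∅

Interference:
  b: {u}
  k: {u}
  m: {u}
  u: {b,k,m}

Registers:
  clique {b,u} ⇒ need ≥ 2
  assign b→c1 k→c1 m→c1 u→c0 — no edge inside a register ⇒ χ ≤ 2
  χ = 2

Answer: 2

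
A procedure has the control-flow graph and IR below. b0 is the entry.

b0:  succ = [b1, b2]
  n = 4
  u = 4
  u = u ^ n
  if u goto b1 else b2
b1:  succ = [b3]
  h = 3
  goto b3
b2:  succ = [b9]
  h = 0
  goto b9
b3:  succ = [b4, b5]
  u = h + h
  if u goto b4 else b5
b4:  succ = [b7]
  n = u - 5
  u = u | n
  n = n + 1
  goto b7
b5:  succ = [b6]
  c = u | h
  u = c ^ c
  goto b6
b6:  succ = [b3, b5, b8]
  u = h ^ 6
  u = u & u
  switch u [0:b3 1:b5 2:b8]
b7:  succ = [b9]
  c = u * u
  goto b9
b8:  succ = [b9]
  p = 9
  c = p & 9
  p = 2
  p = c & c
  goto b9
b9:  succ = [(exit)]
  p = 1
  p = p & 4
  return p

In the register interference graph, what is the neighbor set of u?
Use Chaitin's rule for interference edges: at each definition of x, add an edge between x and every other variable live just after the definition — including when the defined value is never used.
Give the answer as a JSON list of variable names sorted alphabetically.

Block summaries:
  b0 def {n,u} use ∅
  b1 def {h} use ∅
  b2 def {h} use ∅
  b3 def {u} use {h}
  b4 def {n,u} use {u}
  b5 def {c,u} use {h,u}
  b6 def {u} use {h}
  b7 def {c} use {u}
  b8 def {c,p} use ∅
  b9 def {p} use ∅

Backward fixpoint:
  b0: in=∅ out=∅
  b1: in=∅ out={h}
  b2: in=∅ out=∅
  b3: in={h} out={h,u}
  b4: in={u} out={u}
  b5: in={h,u} out={h}
  b6: in={h} out={h,u}
  b7: in={u} out=∅
  b8: in=∅ out=∅
  b9: in=∅ out=∅

Conflict graph:
  c↔{h,p}
  h↔{c,u}
  n↔{u}
  p↔{c}
  u↔{h,n}

N(u) = ["h", "n"]

Answer: ["h", "n"]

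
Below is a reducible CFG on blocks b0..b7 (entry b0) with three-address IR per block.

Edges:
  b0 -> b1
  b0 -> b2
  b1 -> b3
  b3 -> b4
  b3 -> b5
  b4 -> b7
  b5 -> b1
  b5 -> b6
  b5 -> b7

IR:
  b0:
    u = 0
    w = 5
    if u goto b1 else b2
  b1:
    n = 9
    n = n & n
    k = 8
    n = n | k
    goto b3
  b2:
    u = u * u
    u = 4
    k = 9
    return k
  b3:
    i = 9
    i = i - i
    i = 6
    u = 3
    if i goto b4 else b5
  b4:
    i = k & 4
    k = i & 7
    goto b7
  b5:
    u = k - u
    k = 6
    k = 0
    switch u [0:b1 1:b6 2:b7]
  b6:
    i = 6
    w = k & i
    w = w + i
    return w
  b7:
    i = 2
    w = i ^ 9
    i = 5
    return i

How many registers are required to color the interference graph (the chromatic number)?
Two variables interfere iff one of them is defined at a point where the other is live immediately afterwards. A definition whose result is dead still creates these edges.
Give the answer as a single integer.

Answer: 3

Derivation:
def/use:
  b0: {u,w} / ∅
  b1: {k,n} / ∅
  b2: {k,u} / {u}
  b3: {i,u} / ∅
  b4: {i,k} / {k}
  b5: {k,u} / {k,u}
  b6: {i,w} / {k}
  b7: {i,w} / ∅

Liveness:
  b0: in=∅ out={u}
  b1: in=∅ out={k}
  b2: in={u} out=∅
  b3: in={k} out={k,u}
  b4: in={k} out=∅
  b5: in={k,u} out={k}
  b6: in={k} out=∅
  b7: in=∅ out=∅

Conflict graph:
  i — {k,u,w}
  k — {i,n,u}
  n — {k}
  u — {i,k,w}
  w — {i,u}

Chromatic number:
  lower bound: {i,k,u} mutually conflict ⇒ χ ≥ 3
  assign i→c0 k→c1 n→c0 u→c2 w→c1 — no edge inside a register ⇒ χ ≤ 3
  χ = 3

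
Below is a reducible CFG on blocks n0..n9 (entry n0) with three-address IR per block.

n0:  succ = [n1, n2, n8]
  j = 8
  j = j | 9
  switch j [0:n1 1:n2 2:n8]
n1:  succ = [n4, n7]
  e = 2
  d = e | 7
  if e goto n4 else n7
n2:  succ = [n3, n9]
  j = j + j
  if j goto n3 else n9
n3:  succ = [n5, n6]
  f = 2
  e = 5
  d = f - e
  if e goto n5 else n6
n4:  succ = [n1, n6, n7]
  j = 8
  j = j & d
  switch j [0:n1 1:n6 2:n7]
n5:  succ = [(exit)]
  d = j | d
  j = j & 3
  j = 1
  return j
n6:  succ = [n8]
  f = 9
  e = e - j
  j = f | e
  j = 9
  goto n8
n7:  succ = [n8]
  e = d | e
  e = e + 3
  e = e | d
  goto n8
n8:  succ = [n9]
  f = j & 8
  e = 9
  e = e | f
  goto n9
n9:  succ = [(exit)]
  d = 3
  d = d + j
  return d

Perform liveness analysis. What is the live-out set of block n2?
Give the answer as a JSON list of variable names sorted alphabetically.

Answer: ["j"]

Working:
Block summaries:
  n0: def={j} ue=∅
  n1: def={d,e} ue=∅
  n2: def={j} ue={j}
  n3: def={d,e,f} ue=∅
  n4: def={j} ue={d}
  n5: def={d,j} ue={d,j}
  n6: def={e,f,j} ue={e,j}
  n7: def={e} ue={d,e}
  n8: def={e,f} ue={j}
  n9: def={d} ue={j}

Live sets:
  n0 li=∅ lo={j}
  n1 li={j} lo={d,e,j}
  n2 li={j} lo={j}
  n3 li={j} lo={d,e,j}
  n4 li={d,e} lo={d,e,j}
  n5 li={d,j} lo=∅
  n6 li={e,j} lo={j}
  n7 li={d,e,j} lo={j}
  n8 li={j} lo={j}
  n9 li={j} lo=∅

live-out(n2) = ["j"]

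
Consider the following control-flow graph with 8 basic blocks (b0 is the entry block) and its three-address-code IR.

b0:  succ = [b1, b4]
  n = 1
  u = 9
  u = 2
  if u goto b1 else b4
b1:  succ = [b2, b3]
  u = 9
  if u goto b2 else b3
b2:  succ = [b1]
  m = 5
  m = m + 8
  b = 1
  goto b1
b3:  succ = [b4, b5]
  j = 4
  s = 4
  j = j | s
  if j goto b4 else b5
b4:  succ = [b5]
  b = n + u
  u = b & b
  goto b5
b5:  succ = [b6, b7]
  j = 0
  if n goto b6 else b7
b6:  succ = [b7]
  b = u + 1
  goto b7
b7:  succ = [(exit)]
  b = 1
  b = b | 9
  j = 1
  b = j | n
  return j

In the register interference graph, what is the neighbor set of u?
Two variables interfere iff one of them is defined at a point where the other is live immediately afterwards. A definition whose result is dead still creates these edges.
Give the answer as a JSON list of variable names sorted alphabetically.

Answer: ["j", "n", "s"]

Derivation:
def/use:
  b0: {n,u} / ∅
  b1: {u} / ∅
  b2: {b,m} / ∅
  b3: {j,s} / ∅
  b4: {b,u} / {n,u}
  b5: {j} / {n}
  b6: {b} / {u}
  b7: {b,j} / {n}

Live sets:
  live b0: ∅→{n,u}
  live b1: {n}→{n,u}
  live b2: {n}→{n}
  live b3: {n,u}→{n,u}
  live b4: {n,u}→{n,u}
  live b5: {n,u}→{n,u}
  live b6: {n,u}→{n}
  live b7: {n}→∅

Interference:
  b — {j,n}
  j — {b,n,s,u}
  m — {n}
  n — {b,j,m,s,u}
  s — {j,n,u}
  u — {j,n,s}

N(u) = ["j", "n", "s"]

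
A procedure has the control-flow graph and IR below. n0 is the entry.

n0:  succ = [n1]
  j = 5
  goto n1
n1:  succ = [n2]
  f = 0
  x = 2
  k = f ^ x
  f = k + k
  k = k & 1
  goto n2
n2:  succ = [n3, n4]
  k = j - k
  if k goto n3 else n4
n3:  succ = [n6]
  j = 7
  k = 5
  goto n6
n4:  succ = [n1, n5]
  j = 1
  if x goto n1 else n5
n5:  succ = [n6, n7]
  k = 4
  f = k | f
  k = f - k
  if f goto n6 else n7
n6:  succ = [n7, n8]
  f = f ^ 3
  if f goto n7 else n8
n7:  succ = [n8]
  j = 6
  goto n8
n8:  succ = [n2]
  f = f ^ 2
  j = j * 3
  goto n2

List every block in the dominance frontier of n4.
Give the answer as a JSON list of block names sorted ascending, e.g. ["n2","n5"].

Answer: ["n1", "n6", "n7"]

Derivation:
idom tree: n1←n0 n2←n1 n3←n2 n4←n2 n5←n4 n6←n2 n7←n2 n8←n2
Dom at joins:
  n1: preds {n0,n4}: {n0} ∩ {n0,n1,n2,n4} = {n0}; idom=n0
  n2: preds {n1,n8}: {n0,n1} ∩ {n0,n1,n2,n8} = {n0,n1}; idom=n1
  n6: preds {n3,n5}: {n0,n1,n2,n3} ∩ {n0,n1,n2,n4,n5} = {n0,n1,n2}; idom=n2
  n7: preds {n5,n6}: {n0,n1,n2,n4,n5} ∩ {n0,n1,n2,n6} = {n0,n1,n2}; idom=n2
  n8: preds {n6,n7}: {n0,n1,n2,n6} ∩ {n0,n1,n2,n7} = {n0,n1,n2}; idom=n2

DF derivation:
  join n1 pred n0: · stop@n0
  join n1 pred n4: n4→n2→n1 stop@n0
  join n2 pred n1: · stop@n1
  join n2 pred n8: n8→n2 stop@n1
  join n6 pred n3: n3 stop@n2
  join n6 pred n5: n5→n4 stop@n2
  join n7 pred n5: n5→n4 stop@n2
  join n7 pred n6: n6 stop@n2
  join n8 pred n6: n6 stop@n2
  join n8 pred n7: n7 stop@n2
  n0 → ∅
  n1 → {n1}
  n2 → {n1,n2}
  n3 → {n6}
  n4 → {n1,n6,n7}
  n5 → {n6,n7}
  n6 → {n7,n8}
  n7 → {n8}
  n8 → {n2}

DF(n4) = ["n1", "n6", "n7"]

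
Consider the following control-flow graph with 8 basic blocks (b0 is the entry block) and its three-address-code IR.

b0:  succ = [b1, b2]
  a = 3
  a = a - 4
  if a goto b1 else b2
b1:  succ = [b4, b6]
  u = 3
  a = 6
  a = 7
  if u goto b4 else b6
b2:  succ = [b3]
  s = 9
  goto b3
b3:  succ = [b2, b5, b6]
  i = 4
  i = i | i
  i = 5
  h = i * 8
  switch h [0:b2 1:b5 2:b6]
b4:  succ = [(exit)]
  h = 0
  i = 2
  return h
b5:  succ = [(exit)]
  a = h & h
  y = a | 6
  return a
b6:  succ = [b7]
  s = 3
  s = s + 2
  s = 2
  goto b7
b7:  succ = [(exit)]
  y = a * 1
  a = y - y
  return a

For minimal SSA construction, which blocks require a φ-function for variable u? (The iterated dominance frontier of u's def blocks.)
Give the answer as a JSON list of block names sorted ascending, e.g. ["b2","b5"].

idom tree: b1←b0 b2←b0 b3←b2 b4←b1 b5←b3 b6←b0 b7←b6
Dom at joins:
  b2: preds {b0,b3}: {b0} ∩ {b0,b2,b3} = {b0}; idom=b0
  b6: preds {b1,b3}: {b0,b1} ∩ {b0,b2,b3} = {b0}; idom=b0

Frontier:
  b2←b0: walk · to b0
  b2←b3: walk b3→b2 to b0
  b6←b1: walk b1 to b0
  b6←b3: walk b3→b2 to b0
  b0: DF=∅
  b1: DF={b6}
  b2: DF={b2,b6}
  b3: DF={b2,b6}
  b4: DF=∅
  b5: DF=∅
  b6: DF=∅
  b7: DF=∅

φ for u: defs {b1}
  DF⁺ = {b6}

Answer: ["b6"]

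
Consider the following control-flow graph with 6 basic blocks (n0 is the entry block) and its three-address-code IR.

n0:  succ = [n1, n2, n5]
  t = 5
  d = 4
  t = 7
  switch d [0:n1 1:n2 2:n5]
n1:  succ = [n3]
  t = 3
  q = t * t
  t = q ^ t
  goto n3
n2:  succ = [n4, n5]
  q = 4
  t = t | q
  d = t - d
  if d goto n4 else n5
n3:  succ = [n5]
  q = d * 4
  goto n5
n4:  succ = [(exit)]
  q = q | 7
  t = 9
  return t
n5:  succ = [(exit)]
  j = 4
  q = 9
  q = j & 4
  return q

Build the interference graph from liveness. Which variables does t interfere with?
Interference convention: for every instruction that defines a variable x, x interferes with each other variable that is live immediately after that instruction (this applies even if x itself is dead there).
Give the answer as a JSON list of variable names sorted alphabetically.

Block summaries:
  n0: {d,t} / ∅
  n1: {q,t} / ∅
  n2: {d,q,t} / {d,t}
  n3: {q} / {d}
  n4: {q,t} / {q}
  n5: {j,q} / ∅

Liveness:
  n0 li=∅ lo={d,t}
  n1 li={d} lo={d}
  n2 li={d,t} lo={q}
  n3 li={d} lo=∅
  n4 li={q} lo=∅
  n5 li=∅ lo=∅

Interfere edges:
  d↔{q,t}
  j↔{q}
  q↔{d,j,t}
  t↔{d,q}

N(t) = ["d", "q"]

Answer: ["d", "q"]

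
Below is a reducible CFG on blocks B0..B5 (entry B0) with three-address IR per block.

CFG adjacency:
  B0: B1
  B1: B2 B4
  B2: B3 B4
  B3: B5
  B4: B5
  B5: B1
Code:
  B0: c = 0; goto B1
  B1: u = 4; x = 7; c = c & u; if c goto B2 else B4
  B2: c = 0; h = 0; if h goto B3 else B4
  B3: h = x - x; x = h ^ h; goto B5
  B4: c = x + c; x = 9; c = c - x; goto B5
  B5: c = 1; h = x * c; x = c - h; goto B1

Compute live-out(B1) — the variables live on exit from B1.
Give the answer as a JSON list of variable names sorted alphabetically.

Answer: ["c", "x"]

Analysis:
Per-block:
  B0: {c} / ∅
  B1: {c,u,x} / {c}
  B2: {c,h} / ∅
  B3: {h,x} / {x}
  B4: {c,x} / {c,x}
  B5: {c,h,x} / {x}

Liveness:
  B0: in=∅ out={c}
  B1: in={c} out={c,x}
  B2: in={x} out={c,x}
  B3: in={x} out={x}
  B4: in={c,x} out={x}
  B5: in={x} out={c}

live-out(B1) = ["c", "x"]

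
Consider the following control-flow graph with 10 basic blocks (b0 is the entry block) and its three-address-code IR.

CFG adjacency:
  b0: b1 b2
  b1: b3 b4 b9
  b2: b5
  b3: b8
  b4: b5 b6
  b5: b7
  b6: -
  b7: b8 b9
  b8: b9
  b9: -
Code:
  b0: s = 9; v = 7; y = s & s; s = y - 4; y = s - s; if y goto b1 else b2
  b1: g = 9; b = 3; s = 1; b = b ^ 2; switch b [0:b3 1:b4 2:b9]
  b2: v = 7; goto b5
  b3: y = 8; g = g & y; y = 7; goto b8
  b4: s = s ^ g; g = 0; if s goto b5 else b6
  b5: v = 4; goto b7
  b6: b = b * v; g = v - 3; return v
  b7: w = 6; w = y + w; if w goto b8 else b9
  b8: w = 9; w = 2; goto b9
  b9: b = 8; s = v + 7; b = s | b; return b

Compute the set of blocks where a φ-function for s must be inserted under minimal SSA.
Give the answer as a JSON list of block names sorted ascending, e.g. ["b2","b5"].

idom tree: b1←b0 b2←b0 b3←b1 b4←b1 b5←b0 b6←b4 b7←b5 b8←b0 b9←b0
Dom∩ at merges:
  b5: preds {b2,b4}: {b0,b2} ∩ {b0,b1,b4} = {b0}; idom=b0
  b8: preds {b3,b7}: {b0,b1,b3} ∩ {b0,b5,b7} = {b0}; idom=b0
  b9: preds {b1,b7,b8}: {b0,b1} ∩ {b0,b5,b7} ∩ {b0,b8} = {b0}; idom=b0

DF walk-up:
  b5←b2: walk b2 to b0
  b5←b4: walk b4→b1 to b0
  b8←b3: walk b3→b1 to b0
  b8←b7: walk b7→b5 to b0
  b9←b1: walk b1 to b0
  b9←b7: walk b7→b5 to b0
  b9←b8: walk b8 to b0
  b0: DF=∅
  b1: DF={b5,b8,b9}
  b2: DF={b5}
  b3: DF={b8}
  b4: DF={b5}
  b5: DF={b8,b9}
  b6: DF=∅
  b7: DF={b8,b9}
  b8: DF={b9}
  b9: DF=∅

φ for s: defs {b0,b1,b4,b9}
  DF⁺ = {b5,b8,b9}

Answer: ["b5", "b8", "b9"]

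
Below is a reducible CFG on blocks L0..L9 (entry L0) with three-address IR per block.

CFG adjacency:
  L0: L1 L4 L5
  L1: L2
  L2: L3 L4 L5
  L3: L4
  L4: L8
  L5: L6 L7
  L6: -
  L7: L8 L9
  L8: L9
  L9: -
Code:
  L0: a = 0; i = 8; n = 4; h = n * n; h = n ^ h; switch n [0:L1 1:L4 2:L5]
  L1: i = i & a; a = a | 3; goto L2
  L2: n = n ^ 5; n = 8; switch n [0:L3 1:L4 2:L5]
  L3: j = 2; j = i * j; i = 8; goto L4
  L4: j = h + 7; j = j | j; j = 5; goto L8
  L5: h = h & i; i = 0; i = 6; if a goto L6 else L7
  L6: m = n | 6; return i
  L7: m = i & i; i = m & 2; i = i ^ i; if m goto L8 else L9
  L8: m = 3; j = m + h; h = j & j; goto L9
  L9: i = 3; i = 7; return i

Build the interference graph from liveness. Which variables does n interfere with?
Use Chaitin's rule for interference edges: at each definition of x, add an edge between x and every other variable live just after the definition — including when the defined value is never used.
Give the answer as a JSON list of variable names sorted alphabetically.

Answer: ["a", "h", "i"]

Working:
def/use:
  L0: {a,h,i,n} / ∅
  L1: {a,i} / {a,i}
  L2: {n} / {n}
  L3: {i,j} / {i}
  L4: {j} / {h}
  L5: {h,i} / {a,h,i}
  L6: {m} / {i,n}
  L7: {i,m} / {i}
  L8: {h,j,m} / {h}
  L9: {i} / ∅

Backward fixpoint:
  live L0: ∅→{a,h,i,n}
  live L1: {a,h,i,n}→{a,h,i,n}
  live L2: {a,h,i,n}→{a,h,i,n}
  live L3: {h,i}→{h}
  live L4: {h}→{h}
  live L5: {a,h,i,n}→{h,i,n}
  live L6: {i,n}→∅
  live L7: {h,i}→{h}
  live L8: {h}→∅
  live L9: ∅→∅

Interfere edges:
  a — {h,i,n}
  h — {a,i,j,m,n}
  i — {a,h,j,m,n}
  j — {h,i}
  m — {h,i}
  n — {a,h,i}

N(n) = ["a", "h", "i"]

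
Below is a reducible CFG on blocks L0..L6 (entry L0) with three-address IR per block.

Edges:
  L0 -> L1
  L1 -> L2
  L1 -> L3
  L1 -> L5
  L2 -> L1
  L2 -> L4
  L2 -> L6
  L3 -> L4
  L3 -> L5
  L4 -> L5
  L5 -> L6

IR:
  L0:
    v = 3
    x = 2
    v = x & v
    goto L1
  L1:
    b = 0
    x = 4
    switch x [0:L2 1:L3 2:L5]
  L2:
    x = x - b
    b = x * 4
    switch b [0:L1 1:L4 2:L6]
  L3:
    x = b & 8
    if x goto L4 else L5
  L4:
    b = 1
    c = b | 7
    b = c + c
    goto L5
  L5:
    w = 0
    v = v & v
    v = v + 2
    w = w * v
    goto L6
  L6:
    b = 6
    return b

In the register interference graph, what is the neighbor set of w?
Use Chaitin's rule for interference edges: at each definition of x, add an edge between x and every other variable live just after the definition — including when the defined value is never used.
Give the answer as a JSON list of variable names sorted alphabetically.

Answer: ["v"]

Derivation:
def/use:
  L0: def={v,x} ue=∅
  L1: def={b,x} ue=∅
  L2: def={b,x} ue={b,x}
  L3: def={x} ue={b}
  L4: def={b,c} ue=∅
  L5: def={v,w} ue={v}
  L6: def={b} ue=∅

Live sets:
  live L0: ∅→{v}
  live L1: {v}→{b,v,x}
  live L2: {b,v,x}→{v}
  live L3: {b,v}→{v}
  live L4: {v}→{v}
  live L5: {v}→∅
  live L6: ∅→∅

Conflict graph:
  b — {v,x}
  c — {v}
  v — {b,c,w,x}
  w — {v}
  x — {b,v}

N(w) = ["v"]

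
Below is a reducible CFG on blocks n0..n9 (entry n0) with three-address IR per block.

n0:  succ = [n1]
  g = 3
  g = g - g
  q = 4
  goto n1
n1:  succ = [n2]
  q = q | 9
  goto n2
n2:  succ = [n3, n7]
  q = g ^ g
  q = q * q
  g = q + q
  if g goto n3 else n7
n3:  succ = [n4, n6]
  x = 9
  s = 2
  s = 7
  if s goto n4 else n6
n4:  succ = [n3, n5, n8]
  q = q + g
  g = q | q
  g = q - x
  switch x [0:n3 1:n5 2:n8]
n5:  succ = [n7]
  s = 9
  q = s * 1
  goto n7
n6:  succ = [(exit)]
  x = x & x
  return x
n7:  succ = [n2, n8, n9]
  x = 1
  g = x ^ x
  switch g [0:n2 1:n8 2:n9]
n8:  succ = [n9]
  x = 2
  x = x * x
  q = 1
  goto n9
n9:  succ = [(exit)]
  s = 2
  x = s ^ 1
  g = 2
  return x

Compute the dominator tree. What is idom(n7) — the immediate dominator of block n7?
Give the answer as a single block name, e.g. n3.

Answer: n2

Working:
idom tree: n1←n0 n2←n1 n3←n2 n4←n3 n5←n4 n6←n3 n7←n2 n8←n2 n9←n2
Join-block Dom:
  n2: preds {n1,n7}: {n0,n1} ∩ {n0,n1,n2,n7} = {n0,n1}; idom=n1
  n3: preds {n2,n4}: {n0,n1,n2} ∩ {n0,n1,n2,n3,n4} = {n0,n1,n2}; idom=n2
  n7: preds {n2,n5}: {n0,n1,n2} ∩ {n0,n1,n2,n3,n4,n5} = {n0,n1,n2}; idom=n2
  n8: preds {n4,n7}: {n0,n1,n2,n3,n4} ∩ {n0,n1,n2,n7} = {n0,n1,n2}; idom=n2
  n9: preds {n7,n8}: {n0,n1,n2,n7} ∩ {n0,n1,n2,n8} = {n0,n1,n2}; idom=n2

idom(n7) = n2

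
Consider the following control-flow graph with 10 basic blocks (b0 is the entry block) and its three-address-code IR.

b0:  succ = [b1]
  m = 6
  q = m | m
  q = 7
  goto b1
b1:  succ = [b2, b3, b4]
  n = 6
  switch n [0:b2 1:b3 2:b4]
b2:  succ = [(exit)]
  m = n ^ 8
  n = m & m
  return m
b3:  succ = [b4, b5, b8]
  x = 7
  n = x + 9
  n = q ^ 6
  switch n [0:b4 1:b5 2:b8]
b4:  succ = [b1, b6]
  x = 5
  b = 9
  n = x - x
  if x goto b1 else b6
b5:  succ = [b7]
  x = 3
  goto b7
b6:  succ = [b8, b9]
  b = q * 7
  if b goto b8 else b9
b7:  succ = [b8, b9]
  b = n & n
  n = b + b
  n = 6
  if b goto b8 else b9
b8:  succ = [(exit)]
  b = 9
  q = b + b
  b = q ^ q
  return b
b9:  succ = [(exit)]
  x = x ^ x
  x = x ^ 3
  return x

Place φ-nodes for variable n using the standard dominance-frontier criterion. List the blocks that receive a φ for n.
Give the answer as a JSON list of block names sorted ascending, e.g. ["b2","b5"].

idom tree: b1←b0 b2←b1 b3←b1 b4←b1 b5←b3 b6←b4 b7←b5 b8←b1 b9←b1
Join-block Dom:
  b1: preds {b0,b4}: {b0} ∩ {b0,b1,b4} = {b0}; idom=b0
  b4: preds {b1,b3}: {b0,b1} ∩ {b0,b1,b3} = {b0,b1}; idom=b1
  b8: preds {b3,b6,b7}: {b0,b1,b3} ∩ {b0,b1,b4,b6} ∩ {b0,b1,b3,b5,b7} = {b0,b1}; idom=b1
  b9: preds {b6,b7}: {b0,b1,b4,b6} ∩ {b0,b1,b3,b5,b7} = {b0,b1}; idom=b1

Frontier:
  join b1 pred b0: · stop@b0
  join b1 pred b4: b4→b1 stop@b0
  join b4 pred b1: · stop@b1
  join b4 pred b3: b3 stop@b1
  join b8 pred b3: b3 stop@b1
  join b8 pred b6: b6→b4 stop@b1
  join b8 pred b7: b7→b5→b3 stop@b1
  join b9 pred b6: b6→b4 stop@b1
  join b9 pred b7: b7→b5→b3 stop@b1
  DF(b0)=∅
  DF(b1)={b1}
  DF(b2)=∅
  DF(b3)={b4,b8,b9}
  DF(b4)={b1,b8,b9}
  DF(b5)={b8,b9}
  DF(b6)={b8,b9}
  DF(b7)={b8,b9}
  DF(b8)=∅
  DF(b9)=∅

φ for n: defs {b1,b2,b3,b4,b7}
  DF⁺ = {b1,b4,b8,b9}

Answer: ["b1", "b4", "b8", "b9"]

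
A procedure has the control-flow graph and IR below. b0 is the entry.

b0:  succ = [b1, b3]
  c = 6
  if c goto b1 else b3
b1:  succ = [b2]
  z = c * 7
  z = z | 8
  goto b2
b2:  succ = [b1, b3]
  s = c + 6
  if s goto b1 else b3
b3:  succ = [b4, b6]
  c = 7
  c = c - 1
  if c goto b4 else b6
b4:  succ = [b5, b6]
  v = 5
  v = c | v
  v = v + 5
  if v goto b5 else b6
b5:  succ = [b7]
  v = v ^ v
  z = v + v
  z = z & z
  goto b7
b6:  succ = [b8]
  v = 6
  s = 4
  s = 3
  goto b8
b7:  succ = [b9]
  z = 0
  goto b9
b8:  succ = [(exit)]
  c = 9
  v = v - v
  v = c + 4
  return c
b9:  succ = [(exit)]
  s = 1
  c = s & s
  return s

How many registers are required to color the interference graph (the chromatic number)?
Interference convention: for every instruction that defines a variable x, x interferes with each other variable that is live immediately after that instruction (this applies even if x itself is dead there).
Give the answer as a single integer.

Per-block:
  b0: def={c} ue=∅
  b1: def={z} ue={c}
  b2: def={s} ue={c}
  b3: def={c} ue=∅
  b4: def={v} ue={c}
  b5: def={v,z} ue={v}
  b6: def={s,v} ue=∅
  b7: def={z} ue=∅
  b8: def={c,v} ue={v}
  b9: def={c,s} ue=∅

Backward fixpoint:
  b0: in=∅ out={c}
  b1: in={c} out={c}
  b2: in={c} out={c}
  b3: in=∅ out={c}
  b4: in={c} out={v}
  b5: in={v} out=∅
  b6: in=∅ out={v}
  b7: in=∅ out=∅
  b8: in={v} out=∅
  b9: in=∅ out=∅

Interfere edges:
  c — {s,v,z}
  s — {c,v}
  v — {c,s}
  z — {c}

Chromatic number:
  lower bound: {c,s,v} mutually conflict ⇒ χ ≥ 3
  3-colouring: r0={c}  r1={s,z}  r2={v}
  χ = 3

Answer: 3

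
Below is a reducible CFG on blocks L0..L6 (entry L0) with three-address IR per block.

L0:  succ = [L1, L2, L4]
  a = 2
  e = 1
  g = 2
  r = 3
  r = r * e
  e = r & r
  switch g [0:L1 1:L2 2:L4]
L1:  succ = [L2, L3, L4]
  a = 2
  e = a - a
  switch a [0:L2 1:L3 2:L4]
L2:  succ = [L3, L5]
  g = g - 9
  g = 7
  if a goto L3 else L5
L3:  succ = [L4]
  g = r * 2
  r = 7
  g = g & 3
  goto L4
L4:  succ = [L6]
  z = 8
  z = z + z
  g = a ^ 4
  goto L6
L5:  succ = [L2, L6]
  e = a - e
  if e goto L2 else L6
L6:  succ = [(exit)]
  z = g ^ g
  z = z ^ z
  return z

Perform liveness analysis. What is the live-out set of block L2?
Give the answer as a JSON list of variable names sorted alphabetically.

def/use:
  L0: {a,e,g,r} / ∅
  L1: {a,e} / ∅
  L2: {g} / {a,g}
  L3: {g,r} / {r}
  L4: {g,z} / {a}
  L5: {e} / {a,e}
  L6: {z} / {g}

Live sets:
  live L0: ∅→{a,e,g,r}
  live L1: {g,r}→{a,e,g,r}
  live L2: {a,e,g,r}→{a,e,g,r}
  live L3: {a,r}→{a}
  live L4: {a}→{g}
  live L5: {a,e,g,r}→{a,e,g,r}
  live L6: {g}→∅

live-out(L2) = ["a", "e", "g", "r"]

Answer: ["a", "e", "g", "r"]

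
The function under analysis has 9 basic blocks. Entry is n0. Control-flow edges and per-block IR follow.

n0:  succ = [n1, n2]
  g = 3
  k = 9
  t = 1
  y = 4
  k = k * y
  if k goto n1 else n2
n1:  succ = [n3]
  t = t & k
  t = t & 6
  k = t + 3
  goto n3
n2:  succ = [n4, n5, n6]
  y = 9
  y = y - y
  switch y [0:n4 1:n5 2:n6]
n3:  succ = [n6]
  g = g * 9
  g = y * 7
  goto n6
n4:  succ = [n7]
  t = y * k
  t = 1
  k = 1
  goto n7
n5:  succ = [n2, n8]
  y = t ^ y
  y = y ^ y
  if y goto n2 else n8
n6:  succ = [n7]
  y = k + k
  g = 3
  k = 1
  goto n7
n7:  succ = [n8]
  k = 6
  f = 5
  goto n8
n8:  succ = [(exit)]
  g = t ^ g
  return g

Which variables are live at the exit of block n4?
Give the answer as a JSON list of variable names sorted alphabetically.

Answer: ["g", "t"]

Derivation:
Per-block:
  n0 def {g,k,t,y} use ∅
  n1 def {k,t} use {k,t}
  n2 def {y} use ∅
  n3 def {g} use {g,y}
  n4 def {k,t} use {k,y}
  n5 def {y} use {t,y}
  n6 def {g,k,y} use {k}
  n7 def {f,k} use ∅
  n8 def {g} use {g,t}

Backward fixpoint:
  n0 li=∅ lo={g,k,t,y}
  n1 li={g,k,t,y} lo={g,k,t,y}
  n2 li={g,k,t} lo={g,k,t,y}
  n3 li={g,k,t,y} lo={k,t}
  n4 li={g,k,y} lo={g,t}
  n5 li={g,k,t,y} lo={g,k,t}
  n6 li={k,t} lo={g,t}
  n7 li={g,t} lo={g,t}
  n8 li={g,t} lo=∅

live-out(n4) = ["g", "t"]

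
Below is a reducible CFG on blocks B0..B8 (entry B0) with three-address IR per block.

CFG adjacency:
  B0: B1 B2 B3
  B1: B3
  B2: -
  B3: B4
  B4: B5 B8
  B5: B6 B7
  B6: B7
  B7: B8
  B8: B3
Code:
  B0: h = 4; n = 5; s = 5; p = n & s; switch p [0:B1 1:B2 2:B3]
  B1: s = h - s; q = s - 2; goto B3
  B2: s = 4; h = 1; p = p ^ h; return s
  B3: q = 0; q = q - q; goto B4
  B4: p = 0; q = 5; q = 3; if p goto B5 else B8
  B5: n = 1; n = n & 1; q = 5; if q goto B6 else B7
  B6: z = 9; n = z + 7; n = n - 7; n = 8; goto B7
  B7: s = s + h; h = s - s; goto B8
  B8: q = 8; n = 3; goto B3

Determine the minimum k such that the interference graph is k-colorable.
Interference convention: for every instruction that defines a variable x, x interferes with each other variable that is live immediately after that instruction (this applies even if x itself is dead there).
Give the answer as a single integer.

Block summaries:
  B0: def={h,n,p,s} ue=∅
  B1: def={q,s} ue={h,s}
  B2: def={h,p,s} ue={p}
  B3: def={q} ue=∅
  B4: def={p,q} ue=∅
  B5: def={n,q} ue=∅
  B6: def={n,z} ue=∅
  B7: def={h,s} ue={h,s}
  B8: def={n,q} ue=∅

Liveness:
  live B0: ∅→{h,p,s}
  live B1: {h,s}→{h,s}
  live B2: {p}→∅
  live B3: {h,s}→{h,s}
  live B4: {h,s}→{h,s}
  live B5: {h,s}→{h,s}
  live B6: {h,s}→{h,s}
  live B7: {h,s}→{h,s}
  live B8: {h,s}→{h,s}

Conflict graph:
  h: {n,p,q,s,z}
  n: {h,s}
  p: {h,q,s}
  q: {h,p,s}
  s: {h,n,p,q,z}
  z: {h,s}

Colouring:
  lower bound: {h,p,q,s} mutually conflict ⇒ χ ≥ 4
  4-colouring: r0={h}  r1={s}  r2={n,p,z}  r3={q}
  χ = 4

Answer: 4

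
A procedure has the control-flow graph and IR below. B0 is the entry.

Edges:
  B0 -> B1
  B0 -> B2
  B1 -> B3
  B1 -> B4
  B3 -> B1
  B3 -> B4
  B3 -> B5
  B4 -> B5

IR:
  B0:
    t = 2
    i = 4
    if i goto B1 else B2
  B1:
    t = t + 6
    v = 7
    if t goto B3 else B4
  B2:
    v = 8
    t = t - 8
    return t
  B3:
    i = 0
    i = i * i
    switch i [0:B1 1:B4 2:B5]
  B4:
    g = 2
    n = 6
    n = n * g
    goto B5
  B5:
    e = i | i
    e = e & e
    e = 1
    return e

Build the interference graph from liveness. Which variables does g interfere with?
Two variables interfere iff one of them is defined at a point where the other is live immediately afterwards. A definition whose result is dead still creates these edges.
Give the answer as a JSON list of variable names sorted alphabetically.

Block summaries:
  B0: {i,t} / ∅
  B1: {t,v} / {t}
  B2: {t,v} / {t}
  B3: {i} / ∅
  B4: {g,n} / ∅
  B5: {e} / {i}

Live sets:
  B0 li=∅ lo={i,t}
  B1 li={i,t} lo={i,t}
  B2 li={t} lo=∅
  B3 li={t} lo={i,t}
  B4 li={i} lo={i}
  B5 li={i} lo=∅

Interfere edges:
  e↔∅
  g↔{i,n}
  i↔{g,n,t,v}
  n↔{g,i}
  t↔{i,v}
  v↔{i,t}

N(g) = ["i", "n"]

Answer: ["i", "n"]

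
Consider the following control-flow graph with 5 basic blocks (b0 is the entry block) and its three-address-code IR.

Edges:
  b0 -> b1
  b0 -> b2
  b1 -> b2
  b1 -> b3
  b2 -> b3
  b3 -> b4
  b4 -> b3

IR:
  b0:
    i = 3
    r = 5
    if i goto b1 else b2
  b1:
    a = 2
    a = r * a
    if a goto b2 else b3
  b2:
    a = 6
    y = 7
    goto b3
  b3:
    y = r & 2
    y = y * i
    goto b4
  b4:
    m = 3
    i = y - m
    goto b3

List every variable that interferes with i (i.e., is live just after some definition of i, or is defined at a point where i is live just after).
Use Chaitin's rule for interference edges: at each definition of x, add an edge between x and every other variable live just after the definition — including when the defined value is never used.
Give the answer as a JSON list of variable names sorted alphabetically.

Per-block:
  b0 def {i,r} use ∅
  b1 def {a} use {r}
  b2 def {a,y} use ∅
  b3 def {y} use {i,r}
  b4 def {i,m} use {y}

Live sets:
  b0 li=∅ lo={i,r}
  b1 li={i,r} lo={i,r}
  b2 li={i,r} lo={i,r}
  b3 li={i,r} lo={r,y}
  b4 li={r,y} lo={i,r}

Interference:
  a: {i,r}
  i: {a,r,y}
  m: {r,y}
  r: {a,i,m,y}
  y: {i,m,r}

N(i) = ["a", "r", "y"]

Answer: ["a", "r", "y"]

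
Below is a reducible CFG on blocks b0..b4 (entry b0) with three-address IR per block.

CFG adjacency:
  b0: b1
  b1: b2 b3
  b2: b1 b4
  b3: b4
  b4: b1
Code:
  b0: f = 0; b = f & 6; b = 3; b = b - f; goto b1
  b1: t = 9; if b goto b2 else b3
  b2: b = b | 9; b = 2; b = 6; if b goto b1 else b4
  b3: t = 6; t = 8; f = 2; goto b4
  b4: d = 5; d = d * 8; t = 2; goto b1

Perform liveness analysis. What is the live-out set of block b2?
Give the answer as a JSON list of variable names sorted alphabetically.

Answer: ["b"]

Working:
Per-block:
  b0 def {b,f} use ∅
  b1 def {t} use {b}
  b2 def {b} use {b}
  b3 def {f,t} use ∅
  b4 def {d,t} use ∅

Liveness:
  live b0: ∅→{b}
  live b1: {b}→{b}
  live b2: {b}→{b}
  live b3: {b}→{b}
  live b4: {b}→{b}

live-out(b2) = ["b"]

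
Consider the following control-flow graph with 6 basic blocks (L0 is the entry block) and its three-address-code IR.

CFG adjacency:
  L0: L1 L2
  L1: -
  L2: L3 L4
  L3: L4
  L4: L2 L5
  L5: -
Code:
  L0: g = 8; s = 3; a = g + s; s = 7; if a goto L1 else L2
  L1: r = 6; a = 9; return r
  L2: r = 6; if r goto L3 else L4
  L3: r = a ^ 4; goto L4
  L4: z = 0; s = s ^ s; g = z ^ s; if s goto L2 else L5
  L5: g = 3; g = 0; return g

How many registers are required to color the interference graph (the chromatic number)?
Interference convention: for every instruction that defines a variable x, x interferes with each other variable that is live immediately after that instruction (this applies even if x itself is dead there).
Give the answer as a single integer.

Per-block:
  L0: def={a,g,s} ue=∅
  L1: def={a,r} ue=∅
  L2: def={r} ue=∅
  L3: def={r} ue={a}
  L4: def={g,s,z} ue={s}
  L5: def={g} ue=∅

Backward fixpoint:
  live L0: ∅→{a,s}
  live L1: ∅→∅
  live L2: {a,s}→{a,s}
  live L3: {a,s}→{a,s}
  live L4: {a,s}→{a,s}
  live L5: ∅→∅

Conflict graph:
  a — {g,r,s,z}
  g — {a,s}
  r — {a,s}
  s — {a,g,r,z}
  z — {a,s}

Chromatic number:
  clique {a,g,s} ⇒ need ≥ 3
  assign a→R0 g→R2 r→R2 s→R1 z→R2 — no edge inside a register ⇒ χ ≤ 3
  χ = 3

Answer: 3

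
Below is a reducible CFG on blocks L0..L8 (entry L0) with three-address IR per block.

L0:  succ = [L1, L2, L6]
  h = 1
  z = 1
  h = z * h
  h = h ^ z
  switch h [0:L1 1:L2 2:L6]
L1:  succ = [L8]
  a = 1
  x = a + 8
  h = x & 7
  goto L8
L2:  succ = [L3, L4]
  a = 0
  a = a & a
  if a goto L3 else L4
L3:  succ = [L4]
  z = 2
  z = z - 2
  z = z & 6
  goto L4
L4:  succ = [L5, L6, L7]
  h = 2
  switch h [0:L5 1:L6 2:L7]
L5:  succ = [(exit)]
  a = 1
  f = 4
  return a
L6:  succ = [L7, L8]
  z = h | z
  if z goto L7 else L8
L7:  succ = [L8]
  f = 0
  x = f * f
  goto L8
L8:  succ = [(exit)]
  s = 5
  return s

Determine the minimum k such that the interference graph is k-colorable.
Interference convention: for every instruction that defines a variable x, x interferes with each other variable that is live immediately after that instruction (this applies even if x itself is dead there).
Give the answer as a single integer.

def/use:
  L0: {h,z} / ∅
  L1: {a,h,x} / ∅
  L2: {a} / ∅
  L3: {z} / ∅
  L4: {h} / ∅
  L5: {a,f} / ∅
  L6: {z} / {h,z}
  L7: {f,x} / ∅
  L8: {s} / ∅

Backward fixpoint:
  L0 li=∅ lo={h,z}
  L1 li=∅ lo=∅
  L2 li={z} lo={z}
  L3 li=∅ lo={z}
  L4 li={z} lo={h,z}
  L5 li=∅ lo=∅
  L6 li={h,z} lo=∅
  L7 li=∅ lo=∅
  L8 li=∅ lo=∅

Conflict graph:
  a: {f,z}
  f: {a}
  h: {z}
  s: ∅
  x: ∅
  z: {a,h}

Registers:
  lower bound: {a,f} mutually conflict ⇒ χ ≥ 2
  assign a→R0 f→R1 h→R0 s→R0 x→R0 z→R1 — no edge inside a register ⇒ χ ≤ 2
  χ = 2

Answer: 2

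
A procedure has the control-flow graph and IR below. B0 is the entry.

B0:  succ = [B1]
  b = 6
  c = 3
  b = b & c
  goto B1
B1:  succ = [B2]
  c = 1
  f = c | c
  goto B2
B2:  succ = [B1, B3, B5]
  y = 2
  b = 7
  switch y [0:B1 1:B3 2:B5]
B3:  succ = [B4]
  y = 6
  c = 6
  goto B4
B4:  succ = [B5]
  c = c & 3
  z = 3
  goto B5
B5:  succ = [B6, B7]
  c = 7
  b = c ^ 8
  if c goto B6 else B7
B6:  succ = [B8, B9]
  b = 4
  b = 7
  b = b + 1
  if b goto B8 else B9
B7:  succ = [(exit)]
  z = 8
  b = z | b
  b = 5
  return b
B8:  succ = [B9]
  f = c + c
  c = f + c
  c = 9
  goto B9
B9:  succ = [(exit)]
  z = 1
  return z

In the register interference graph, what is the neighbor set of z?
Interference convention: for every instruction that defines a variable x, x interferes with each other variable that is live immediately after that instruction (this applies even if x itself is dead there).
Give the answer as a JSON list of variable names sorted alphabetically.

Answer: ["b"]

Derivation:
Per-block:
  B0: {b,c} / ∅
  B1: {c,f} / ∅
  B2: {b,y} / ∅
  B3: {c,y} / ∅
  B4: {c,z} / {c}
  B5: {b,c} / ∅
  B6: {b} / ∅
  B7: {b,z} / {b}
  B8: {c,f} / {c}
  B9: {z} / ∅

Live sets:
  live B0: ∅→∅
  live B1: ∅→∅
  live B2: ∅→∅
  live B3: ∅→{c}
  live B4: {c}→∅
  live B5: ∅→{b,c}
  live B6: {c}→{c}
  live B7: {b}→∅
  live B8: {c}→∅
  live B9: ∅→∅

Interference:
  b↔{c,y,z}
  c↔{b,f}
  f↔{c}
  y↔{b}
  z↔{b}

N(z) = ["b"]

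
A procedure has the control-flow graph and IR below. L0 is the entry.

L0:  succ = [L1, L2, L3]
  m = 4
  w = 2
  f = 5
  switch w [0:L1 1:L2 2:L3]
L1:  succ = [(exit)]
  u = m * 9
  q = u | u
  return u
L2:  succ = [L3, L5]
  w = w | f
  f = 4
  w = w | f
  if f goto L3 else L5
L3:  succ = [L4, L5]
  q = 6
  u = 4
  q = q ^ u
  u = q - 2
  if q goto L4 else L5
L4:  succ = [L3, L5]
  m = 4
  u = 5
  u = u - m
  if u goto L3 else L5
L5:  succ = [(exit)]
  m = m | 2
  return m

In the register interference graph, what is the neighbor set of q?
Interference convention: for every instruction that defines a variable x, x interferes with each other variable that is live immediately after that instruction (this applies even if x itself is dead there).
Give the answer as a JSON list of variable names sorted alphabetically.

Per-block:
  L0 def {f,m,w} use ∅
  L1 def {q,u} use {m}
  L2 def {f,w} use {f,w}
  L3 def {q,u} use ∅
  L4 def {m,u} use ∅
  L5 def {m} use {m}

Liveness:
  L0: in=∅ out={f,m,w}
  L1: in={m} out=∅
  L2: in={f,m,w} out={m}
  L3: in={m} out={m}
  L4: in=∅ out={m}
  L5: in={m} out=∅

Interfere edges:
  f↔{m,w}
  m↔{f,q,u,w}
  q↔{m,u}
  u↔{m,q}
  w↔{f,m}

N(q) = ["m", "u"]

Answer: ["m", "u"]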